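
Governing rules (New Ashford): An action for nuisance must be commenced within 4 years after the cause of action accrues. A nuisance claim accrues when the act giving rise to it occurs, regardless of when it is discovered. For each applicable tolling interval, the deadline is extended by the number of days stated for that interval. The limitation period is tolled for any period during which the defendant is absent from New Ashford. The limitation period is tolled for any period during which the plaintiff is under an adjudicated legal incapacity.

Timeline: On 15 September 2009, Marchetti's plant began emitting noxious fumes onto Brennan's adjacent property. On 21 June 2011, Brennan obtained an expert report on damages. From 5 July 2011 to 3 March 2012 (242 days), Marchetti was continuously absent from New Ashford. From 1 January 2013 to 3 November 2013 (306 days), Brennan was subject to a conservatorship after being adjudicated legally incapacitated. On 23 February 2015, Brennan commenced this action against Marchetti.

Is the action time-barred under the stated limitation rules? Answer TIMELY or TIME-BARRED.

The claim accrued on 15 September 2009, when the wrongful act occurred.
Adding the 4 years base period to 15 September 2009 gives a deadline of 15 September 2013, before any tolling.
Because the defendant's absence from the jurisdiction ran from 5 July 2011 to 3 March 2012, the deadline is extended by 242 days to 15 May 2014.
The period was tolled for 306 days by the plaintiff's legal incapacity (1 January 2013 to 3 November 2013), pushing the deadline to 17 March 2015.
The other events in the timeline have no effect on the limitation period under the stated rules.
Filing on 23 February 2015 beat the 17 March 2015 deadline — the action is timely.

TIMELY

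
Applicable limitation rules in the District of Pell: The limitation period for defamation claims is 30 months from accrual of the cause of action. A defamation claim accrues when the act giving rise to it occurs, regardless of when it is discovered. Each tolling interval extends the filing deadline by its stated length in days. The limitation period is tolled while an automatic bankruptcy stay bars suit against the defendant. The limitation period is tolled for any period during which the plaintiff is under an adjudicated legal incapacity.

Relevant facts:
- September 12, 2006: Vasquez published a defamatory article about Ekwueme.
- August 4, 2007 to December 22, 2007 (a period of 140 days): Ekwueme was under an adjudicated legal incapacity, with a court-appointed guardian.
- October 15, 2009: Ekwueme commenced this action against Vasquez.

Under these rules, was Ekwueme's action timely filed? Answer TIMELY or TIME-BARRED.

TIME-BARRED

The claim accrued on September 12, 2006, when the wrongful act occurred.
30 months from September 12, 2006 is March 12, 2009.
The plaintiff's legal incapacity from August 4, 2007 to December 22, 2007 tolled the period for 140 days, extending the deadline to July 30, 2009.
Ekwueme filed on October 15, 2009, after the July 30, 2009 deadline, so the action is time-barred.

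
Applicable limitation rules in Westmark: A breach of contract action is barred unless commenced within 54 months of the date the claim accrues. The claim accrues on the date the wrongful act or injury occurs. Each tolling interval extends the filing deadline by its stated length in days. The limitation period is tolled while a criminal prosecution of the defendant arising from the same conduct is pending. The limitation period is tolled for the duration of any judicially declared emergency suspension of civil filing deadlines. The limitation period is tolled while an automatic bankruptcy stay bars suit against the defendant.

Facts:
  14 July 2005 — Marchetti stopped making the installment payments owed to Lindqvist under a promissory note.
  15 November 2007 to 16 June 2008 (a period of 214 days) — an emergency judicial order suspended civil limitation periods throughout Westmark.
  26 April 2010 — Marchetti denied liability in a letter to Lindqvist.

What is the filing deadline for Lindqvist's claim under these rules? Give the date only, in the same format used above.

16 August 2010

The limitation period began to run on 14 July 2005.
The untolled deadline — 54 months after 14 July 2005 — is 14 January 2010.
The period was tolled for 214 days by the emergency suspension of filing deadlines (15 November 2007 to 16 June 2008), pushing the deadline to 16 August 2010.
Nothing else in the chronology tolls or restarts the period.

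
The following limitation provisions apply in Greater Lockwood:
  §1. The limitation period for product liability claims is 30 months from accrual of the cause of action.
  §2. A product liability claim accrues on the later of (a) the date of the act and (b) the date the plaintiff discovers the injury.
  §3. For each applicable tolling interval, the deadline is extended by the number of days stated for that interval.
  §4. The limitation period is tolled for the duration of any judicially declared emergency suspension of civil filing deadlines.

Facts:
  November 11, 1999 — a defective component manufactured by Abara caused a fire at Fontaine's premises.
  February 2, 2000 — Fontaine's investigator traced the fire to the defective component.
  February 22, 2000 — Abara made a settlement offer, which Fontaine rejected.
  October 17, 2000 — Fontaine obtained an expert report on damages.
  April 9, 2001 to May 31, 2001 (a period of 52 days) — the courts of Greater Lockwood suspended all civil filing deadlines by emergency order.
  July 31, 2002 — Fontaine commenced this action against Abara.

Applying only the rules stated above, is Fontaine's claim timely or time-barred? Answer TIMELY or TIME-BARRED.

Taking the later of the act (November 11, 1999) and discovery (February 2, 2000), the claim accrued on February 2, 2000.
The untolled deadline — 30 months after February 2, 2000 — is August 2, 2002.
The period was tolled for 52 days by the emergency suspension of filing deadlines (April 9, 2001 to May 31, 2001), pushing the deadline to September 23, 2002.
None of the other events listed affects the running of the period under the stated rules.
Filing on July 31, 2002 beat the September 23, 2002 deadline — the action is timely.

TIMELY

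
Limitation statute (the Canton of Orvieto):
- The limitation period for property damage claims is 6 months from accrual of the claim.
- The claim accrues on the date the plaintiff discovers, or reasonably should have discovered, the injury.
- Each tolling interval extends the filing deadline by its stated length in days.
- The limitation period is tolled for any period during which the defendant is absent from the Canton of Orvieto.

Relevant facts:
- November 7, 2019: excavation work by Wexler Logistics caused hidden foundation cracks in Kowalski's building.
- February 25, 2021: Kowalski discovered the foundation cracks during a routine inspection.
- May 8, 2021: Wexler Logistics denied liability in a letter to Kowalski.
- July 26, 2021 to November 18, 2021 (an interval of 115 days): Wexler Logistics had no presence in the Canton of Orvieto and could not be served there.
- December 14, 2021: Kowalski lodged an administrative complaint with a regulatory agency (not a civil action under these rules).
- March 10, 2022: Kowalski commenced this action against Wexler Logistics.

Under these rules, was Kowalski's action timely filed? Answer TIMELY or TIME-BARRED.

TIME-BARRED

Under the discovery rule, the claim accrued on February 25, 2021, when Kowalski discovered the injury — not on the November 7, 2019 date of the underlying act.
The untolled deadline — 6 months after February 25, 2021 — is August 25, 2021.
The defendant's absence from the jurisdiction from July 26, 2021 to November 18, 2021 tolled the period for 115 days, extending the deadline to December 18, 2021.
Nothing else in the chronology tolls or restarts the period.
The March 10, 2022 filing falls after the December 18, 2021 deadline; the claim is time-barred.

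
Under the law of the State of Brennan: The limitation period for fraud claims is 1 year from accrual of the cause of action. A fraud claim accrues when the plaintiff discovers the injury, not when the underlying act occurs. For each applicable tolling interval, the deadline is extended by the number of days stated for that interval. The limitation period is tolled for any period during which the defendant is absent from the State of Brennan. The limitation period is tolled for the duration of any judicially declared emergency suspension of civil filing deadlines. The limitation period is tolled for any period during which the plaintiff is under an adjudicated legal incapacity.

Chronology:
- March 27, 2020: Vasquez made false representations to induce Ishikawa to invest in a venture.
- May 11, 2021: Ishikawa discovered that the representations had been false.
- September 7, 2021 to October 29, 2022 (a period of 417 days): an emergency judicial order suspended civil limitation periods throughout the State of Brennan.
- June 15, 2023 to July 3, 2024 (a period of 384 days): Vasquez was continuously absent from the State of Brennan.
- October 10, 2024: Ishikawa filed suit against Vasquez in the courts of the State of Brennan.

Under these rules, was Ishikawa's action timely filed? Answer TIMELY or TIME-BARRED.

TIME-BARRED

Accrual is tied to discovery, so the period began on May 11, 2021 rather than on March 27, 2020 when the act occurred.
Adding the 1 year base period to May 11, 2021 gives a deadline of May 11, 2022, before any tolling.
The period was tolled for 417 days by the emergency suspension of filing deadlines (September 7, 2021 to October 29, 2022), pushing the deadline to July 2, 2023.
The defendant's absence from the jurisdiction from June 15, 2023 to July 3, 2024 tolled the period for 384 days, extending the deadline to July 20, 2024.
The October 10, 2024 filing falls after the July 20, 2024 deadline; the claim is time-barred.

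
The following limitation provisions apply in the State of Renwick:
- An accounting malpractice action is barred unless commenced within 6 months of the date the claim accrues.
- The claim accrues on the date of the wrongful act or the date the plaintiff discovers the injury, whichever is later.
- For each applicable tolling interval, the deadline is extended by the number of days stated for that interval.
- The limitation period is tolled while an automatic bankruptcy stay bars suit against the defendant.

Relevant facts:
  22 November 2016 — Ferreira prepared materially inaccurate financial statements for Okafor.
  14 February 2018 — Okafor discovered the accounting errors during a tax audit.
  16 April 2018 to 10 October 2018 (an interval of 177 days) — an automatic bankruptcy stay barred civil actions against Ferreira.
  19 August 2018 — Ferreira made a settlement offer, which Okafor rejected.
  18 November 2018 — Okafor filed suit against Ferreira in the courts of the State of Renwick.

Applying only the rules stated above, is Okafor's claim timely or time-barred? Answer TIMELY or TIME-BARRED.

The claim accrued on 14 February 2018 — the later of the 22 November 2016 act and the 14 February 2018 discovery.
Adding the 6 months base period to 14 February 2018 gives a deadline of 14 August 2018, before any tolling.
Because the automatic bankruptcy stay ran from 16 April 2018 to 10 October 2018, the deadline is extended by 177 days to 7 February 2019.
Nothing else in the chronology tolls or restarts the period.
Okafor filed on 18 November 2018, before the 7 February 2019 deadline, so the action is timely.

TIMELY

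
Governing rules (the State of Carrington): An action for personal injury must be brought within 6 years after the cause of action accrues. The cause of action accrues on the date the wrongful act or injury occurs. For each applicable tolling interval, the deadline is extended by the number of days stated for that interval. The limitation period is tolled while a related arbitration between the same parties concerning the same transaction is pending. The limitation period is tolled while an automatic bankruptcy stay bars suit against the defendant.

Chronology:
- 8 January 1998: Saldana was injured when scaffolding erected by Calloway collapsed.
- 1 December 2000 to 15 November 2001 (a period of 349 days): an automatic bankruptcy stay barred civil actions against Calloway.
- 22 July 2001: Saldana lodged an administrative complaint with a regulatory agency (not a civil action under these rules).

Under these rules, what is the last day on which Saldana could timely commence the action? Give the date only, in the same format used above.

22 December 2004

The cause of action accrued on 8 January 1998, the date of the act.
6 years from 8 January 1998 is 8 January 2004.
The automatic bankruptcy stay from 1 December 2000 to 15 November 2001 tolled the period for 349 days, extending the deadline to 22 December 2004.
The other events in the timeline have no effect on the limitation period under the stated rules.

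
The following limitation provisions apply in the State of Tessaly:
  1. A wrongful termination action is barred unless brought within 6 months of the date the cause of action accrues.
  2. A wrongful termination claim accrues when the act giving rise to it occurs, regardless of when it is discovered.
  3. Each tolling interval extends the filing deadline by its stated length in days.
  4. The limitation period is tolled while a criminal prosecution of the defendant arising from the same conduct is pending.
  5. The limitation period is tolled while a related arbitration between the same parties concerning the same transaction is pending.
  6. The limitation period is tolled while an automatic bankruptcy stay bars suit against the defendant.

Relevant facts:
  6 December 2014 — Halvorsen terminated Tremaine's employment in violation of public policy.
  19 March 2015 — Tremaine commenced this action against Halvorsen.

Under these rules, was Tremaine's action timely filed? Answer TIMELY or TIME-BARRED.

The claim accrued on 6 December 2014, when the wrongful act occurred.
Adding the 6 months base period to 6 December 2014 gives a deadline of 6 June 2015, before any tolling.
Filing on 19 March 2015 beat the 6 June 2015 deadline — the action is timely.

TIMELY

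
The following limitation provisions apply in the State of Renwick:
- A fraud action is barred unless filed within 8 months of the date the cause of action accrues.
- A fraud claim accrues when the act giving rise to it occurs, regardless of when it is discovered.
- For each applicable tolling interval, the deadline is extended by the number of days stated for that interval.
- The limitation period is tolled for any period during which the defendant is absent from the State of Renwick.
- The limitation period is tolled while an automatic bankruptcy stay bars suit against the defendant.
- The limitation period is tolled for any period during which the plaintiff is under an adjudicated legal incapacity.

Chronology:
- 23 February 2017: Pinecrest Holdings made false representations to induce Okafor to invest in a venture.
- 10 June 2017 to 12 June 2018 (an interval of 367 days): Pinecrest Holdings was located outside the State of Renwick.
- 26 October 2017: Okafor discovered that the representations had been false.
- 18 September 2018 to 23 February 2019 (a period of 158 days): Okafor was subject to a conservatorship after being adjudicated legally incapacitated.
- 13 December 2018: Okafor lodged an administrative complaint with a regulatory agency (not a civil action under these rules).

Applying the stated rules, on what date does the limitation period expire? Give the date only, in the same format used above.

1 April 2019

Accrual is governed by the date of the act, so the period began to run on 23 February 2017; the later discovery on 26 October 2017 is irrelevant under the stated rule.
8 months from 23 February 2017 is 23 October 2017.
The period was tolled for 367 days by the defendant's absence from the jurisdiction (10 June 2017 to 12 June 2018), pushing the deadline to 25 October 2018.
The plaintiff's legal incapacity from 18 September 2018 to 23 February 2019 tolled the period for 158 days, extending the deadline to 1 April 2019.
The other events in the timeline have no effect on the limitation period under the stated rules.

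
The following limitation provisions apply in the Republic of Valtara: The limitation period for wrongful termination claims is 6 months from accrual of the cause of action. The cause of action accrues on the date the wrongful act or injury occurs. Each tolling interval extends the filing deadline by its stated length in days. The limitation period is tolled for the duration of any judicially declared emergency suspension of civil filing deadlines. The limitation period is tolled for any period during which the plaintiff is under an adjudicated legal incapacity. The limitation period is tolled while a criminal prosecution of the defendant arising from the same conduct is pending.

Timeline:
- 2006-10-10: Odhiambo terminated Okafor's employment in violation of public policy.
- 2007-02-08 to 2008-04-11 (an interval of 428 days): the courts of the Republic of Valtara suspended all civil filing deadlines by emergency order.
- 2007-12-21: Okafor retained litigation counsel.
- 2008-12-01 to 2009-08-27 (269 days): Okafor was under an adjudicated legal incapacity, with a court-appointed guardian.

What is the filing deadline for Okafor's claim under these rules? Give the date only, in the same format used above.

The claim accrued on 2006-10-10, when the wrongful act occurred.
Adding the 6 months base period to 2006-10-10 gives a deadline of 2007-04-10, before any tolling.
The period was tolled for 428 days by the emergency suspension of filing deadlines (2007-02-08 to 2008-04-11), pushing the deadline to 2008-06-11.
The plaintiff's legal incapacity from 2008-12-01 to 2009-08-27 began after the period had already run on 2008-06-11, so it has no tolling effect.
The other events in the timeline have no effect on the limitation period under the stated rules.

2008-06-11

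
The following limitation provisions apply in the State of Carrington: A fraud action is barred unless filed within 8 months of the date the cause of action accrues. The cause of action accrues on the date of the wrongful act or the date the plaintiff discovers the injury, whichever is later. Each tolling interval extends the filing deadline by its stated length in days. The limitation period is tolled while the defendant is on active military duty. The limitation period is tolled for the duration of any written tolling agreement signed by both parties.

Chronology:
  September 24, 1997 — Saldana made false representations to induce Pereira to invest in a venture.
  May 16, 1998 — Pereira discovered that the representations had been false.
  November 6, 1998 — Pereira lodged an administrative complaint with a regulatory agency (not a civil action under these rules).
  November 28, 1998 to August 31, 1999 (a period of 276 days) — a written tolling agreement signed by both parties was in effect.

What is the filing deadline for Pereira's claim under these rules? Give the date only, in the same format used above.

October 19, 1999

Taking the later of the act (September 24, 1997) and discovery (May 16, 1998), the claim accrued on May 16, 1998.
Adding the 8 months base period to May 16, 1998 gives a deadline of January 16, 1999, before any tolling.
The written tolling agreement from November 28, 1998 to August 31, 1999 tolled the period for 276 days, extending the deadline to October 19, 1999.
None of the other events listed affects the running of the period under the stated rules.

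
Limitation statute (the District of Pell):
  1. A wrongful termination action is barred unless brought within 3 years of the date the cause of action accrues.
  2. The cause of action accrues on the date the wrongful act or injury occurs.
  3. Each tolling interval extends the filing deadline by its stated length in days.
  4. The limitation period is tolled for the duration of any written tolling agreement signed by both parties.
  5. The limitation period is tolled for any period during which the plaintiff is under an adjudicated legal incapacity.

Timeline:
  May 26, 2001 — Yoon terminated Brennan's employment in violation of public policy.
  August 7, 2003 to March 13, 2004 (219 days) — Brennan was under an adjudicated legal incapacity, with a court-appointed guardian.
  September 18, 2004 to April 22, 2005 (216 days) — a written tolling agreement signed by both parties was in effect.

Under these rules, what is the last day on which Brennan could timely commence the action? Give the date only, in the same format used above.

The limitation period began to run on May 26, 2001.
The untolled deadline — 3 years after May 26, 2001 — is May 26, 2004.
The period was tolled for 219 days by the plaintiff's legal incapacity (August 7, 2003 to March 13, 2004), pushing the deadline to December 31, 2004.
The written tolling agreement from September 18, 2004 to April 22, 2005 tolled the period for 216 days, extending the deadline to August 4, 2005.

August 4, 2005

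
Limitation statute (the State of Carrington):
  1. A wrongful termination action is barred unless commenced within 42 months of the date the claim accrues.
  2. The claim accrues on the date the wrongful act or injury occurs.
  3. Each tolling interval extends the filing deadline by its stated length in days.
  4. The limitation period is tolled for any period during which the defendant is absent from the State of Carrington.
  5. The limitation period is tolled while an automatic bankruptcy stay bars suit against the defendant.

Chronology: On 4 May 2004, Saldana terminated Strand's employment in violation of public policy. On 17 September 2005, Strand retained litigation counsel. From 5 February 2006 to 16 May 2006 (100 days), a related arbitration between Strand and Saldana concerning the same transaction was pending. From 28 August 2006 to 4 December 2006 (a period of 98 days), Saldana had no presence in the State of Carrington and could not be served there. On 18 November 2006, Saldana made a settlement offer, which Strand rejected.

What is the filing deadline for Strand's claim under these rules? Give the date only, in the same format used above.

The claim accrued on 4 May 2004, when the wrongful act occurred.
The untolled deadline — 42 months after 4 May 2004 — is 4 November 2007.
The defendant's absence from the jurisdiction from 28 August 2006 to 4 December 2006 tolled the period for 98 days, extending the deadline to 10 February 2008.
Although a pending arbitration ran from 5 February 2006 to 16 May 2006, the stated rules do not make that a tolling event, so it is disregarded.
None of the other events listed affects the running of the period under the stated rules.

10 February 2008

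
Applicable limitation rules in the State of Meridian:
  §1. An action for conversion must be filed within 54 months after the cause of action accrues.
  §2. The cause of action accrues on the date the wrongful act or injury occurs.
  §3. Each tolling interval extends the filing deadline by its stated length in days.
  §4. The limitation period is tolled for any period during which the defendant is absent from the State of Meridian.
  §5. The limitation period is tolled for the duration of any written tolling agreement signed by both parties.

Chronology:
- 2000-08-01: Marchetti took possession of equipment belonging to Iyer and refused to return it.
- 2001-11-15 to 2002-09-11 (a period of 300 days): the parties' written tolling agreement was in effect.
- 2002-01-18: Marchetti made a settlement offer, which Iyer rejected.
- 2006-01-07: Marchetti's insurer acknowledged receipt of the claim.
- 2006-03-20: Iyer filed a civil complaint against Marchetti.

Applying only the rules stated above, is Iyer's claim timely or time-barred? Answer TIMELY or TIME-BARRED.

The limitation period began to run on 2000-08-01.
54 months from 2000-08-01 is 2005-02-01.
The period was tolled for 300 days by the written tolling agreement (2001-11-15 to 2002-09-11), pushing the deadline to 2005-11-28.
The other events in the timeline have no effect on the limitation period under the stated rules.
Filing on 2006-03-20 missed the 2005-11-28 deadline — the action is time-barred.

TIME-BARRED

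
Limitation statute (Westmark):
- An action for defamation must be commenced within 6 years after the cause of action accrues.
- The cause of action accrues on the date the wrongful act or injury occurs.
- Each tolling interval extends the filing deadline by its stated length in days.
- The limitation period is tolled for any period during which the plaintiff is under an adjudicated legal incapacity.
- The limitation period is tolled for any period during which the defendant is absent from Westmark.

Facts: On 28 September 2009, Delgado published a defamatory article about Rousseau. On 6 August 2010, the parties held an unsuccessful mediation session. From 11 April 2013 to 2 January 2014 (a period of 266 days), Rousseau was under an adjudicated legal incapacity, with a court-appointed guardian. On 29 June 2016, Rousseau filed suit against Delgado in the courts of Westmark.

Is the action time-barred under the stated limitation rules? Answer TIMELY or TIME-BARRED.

TIME-BARRED

The limitation period began to run on 28 September 2009.
Adding the 6 years base period to 28 September 2009 gives a deadline of 28 September 2015, before any tolling.
The plaintiff's legal incapacity from 11 April 2013 to 2 January 2014 tolled the period for 266 days, extending the deadline to 20 June 2016.
The other events in the timeline have no effect on the limitation period under the stated rules.
The 29 June 2016 filing falls after the 20 June 2016 deadline; the claim is time-barred.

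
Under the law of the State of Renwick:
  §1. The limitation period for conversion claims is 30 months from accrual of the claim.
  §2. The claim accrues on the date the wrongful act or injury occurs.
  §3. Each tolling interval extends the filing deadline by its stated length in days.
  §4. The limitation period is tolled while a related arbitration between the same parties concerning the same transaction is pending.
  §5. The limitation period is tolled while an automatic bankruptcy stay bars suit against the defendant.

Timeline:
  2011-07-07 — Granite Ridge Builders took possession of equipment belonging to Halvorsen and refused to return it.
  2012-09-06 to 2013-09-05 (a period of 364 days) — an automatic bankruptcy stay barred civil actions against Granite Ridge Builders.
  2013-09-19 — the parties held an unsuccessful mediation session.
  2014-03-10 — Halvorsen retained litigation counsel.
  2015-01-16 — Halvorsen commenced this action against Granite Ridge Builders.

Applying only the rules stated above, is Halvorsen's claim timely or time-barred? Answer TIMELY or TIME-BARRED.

The claim accrued on 2011-07-07, when the wrongful act occurred.
The untolled deadline — 30 months after 2011-07-07 — is 2014-01-07.
The period was tolled for 364 days by the automatic bankruptcy stay (2012-09-06 to 2013-09-05), pushing the deadline to 2015-01-06.
None of the other events listed affects the running of the period under the stated rules.
Halvorsen filed on 2015-01-16, after the 2015-01-06 deadline, so the action is time-barred.

TIME-BARRED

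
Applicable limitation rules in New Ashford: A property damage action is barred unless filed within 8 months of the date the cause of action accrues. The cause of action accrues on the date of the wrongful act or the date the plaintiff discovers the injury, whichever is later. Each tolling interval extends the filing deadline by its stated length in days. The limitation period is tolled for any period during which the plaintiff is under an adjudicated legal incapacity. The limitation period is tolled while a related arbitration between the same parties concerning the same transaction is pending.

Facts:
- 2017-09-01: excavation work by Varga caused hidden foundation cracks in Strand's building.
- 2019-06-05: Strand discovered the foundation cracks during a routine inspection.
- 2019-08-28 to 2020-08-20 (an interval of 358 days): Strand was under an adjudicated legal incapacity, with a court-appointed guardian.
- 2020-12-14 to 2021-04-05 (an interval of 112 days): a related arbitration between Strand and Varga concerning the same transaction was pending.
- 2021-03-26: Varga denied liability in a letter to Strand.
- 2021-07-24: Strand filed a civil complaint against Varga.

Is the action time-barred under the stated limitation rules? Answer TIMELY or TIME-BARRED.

TIME-BARRED

Because discovery on 2019-06-05 post-dates the 2017-09-01 act, accrual under the later-of rule falls on 2019-06-05.
8 months from 2019-06-05 is 2020-02-05.
The period was tolled for 358 days by the plaintiff's legal incapacity (2019-08-28 to 2020-08-20), pushing the deadline to 2021-01-28.
The period was tolled for 112 days by the pending related arbitration (2020-12-14 to 2021-04-05), pushing the deadline to 2021-05-20.
The other events in the timeline have no effect on the limitation period under the stated rules.
Strand filed on 2021-07-24, after the 2021-05-20 deadline, so the action is time-barred.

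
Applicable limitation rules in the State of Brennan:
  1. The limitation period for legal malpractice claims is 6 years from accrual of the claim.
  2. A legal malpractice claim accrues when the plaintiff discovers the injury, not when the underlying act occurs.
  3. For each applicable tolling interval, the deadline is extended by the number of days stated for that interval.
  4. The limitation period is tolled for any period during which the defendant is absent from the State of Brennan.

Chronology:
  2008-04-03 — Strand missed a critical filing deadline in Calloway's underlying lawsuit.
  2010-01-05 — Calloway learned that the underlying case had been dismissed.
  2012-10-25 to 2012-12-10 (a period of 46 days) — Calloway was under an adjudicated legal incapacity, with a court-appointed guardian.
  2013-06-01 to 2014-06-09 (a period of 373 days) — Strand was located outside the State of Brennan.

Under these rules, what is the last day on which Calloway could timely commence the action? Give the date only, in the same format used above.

2017-01-12

Under the discovery rule, the claim accrued on 2010-01-05, when Calloway discovered the injury — not on the 2008-04-03 date of the underlying act.
The untolled deadline — 6 years after 2010-01-05 — is 2016-01-05.
Because the defendant's absence from the jurisdiction ran from 2013-06-01 to 2014-06-09, the deadline is extended by 373 days to 2017-01-12.
Although the plaintiff's incapacity ran from 2012-10-25 to 2012-12-10, the stated rules do not make that a tolling event, so it is disregarded.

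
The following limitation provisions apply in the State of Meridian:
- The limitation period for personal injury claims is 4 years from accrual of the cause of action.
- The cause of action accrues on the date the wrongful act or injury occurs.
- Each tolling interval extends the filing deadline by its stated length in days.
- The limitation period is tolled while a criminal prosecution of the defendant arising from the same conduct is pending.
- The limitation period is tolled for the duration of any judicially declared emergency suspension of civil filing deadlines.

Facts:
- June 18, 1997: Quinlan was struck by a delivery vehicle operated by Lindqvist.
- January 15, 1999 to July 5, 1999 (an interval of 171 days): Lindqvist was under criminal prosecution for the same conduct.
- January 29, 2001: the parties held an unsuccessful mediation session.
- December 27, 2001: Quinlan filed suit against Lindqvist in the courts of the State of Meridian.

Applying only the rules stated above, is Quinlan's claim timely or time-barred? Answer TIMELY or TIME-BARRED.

TIME-BARRED

The cause of action accrued on June 18, 1997, the date of the act.
The untolled deadline — 4 years after June 18, 1997 — is June 18, 2001.
The period was tolled for 171 days by the pending criminal prosecution (January 15, 1999 to July 5, 1999), pushing the deadline to December 6, 2001.
None of the other events listed affects the running of the period under the stated rules.
Filing on December 27, 2001 missed the December 6, 2001 deadline — the action is time-barred.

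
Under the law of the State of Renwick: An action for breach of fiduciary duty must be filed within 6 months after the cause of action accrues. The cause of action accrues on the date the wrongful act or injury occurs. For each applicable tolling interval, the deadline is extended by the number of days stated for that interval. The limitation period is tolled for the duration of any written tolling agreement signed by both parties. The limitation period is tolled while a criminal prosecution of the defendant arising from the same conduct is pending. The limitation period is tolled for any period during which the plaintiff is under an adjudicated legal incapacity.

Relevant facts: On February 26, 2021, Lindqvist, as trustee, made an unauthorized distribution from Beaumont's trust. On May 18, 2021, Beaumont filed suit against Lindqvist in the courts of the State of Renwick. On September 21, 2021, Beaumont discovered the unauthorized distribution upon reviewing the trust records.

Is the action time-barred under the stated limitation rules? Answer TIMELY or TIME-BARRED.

TIMELY

Because the rule ties accrual to occurrence, the claim accrued on February 26, 2021, not on the September 21, 2021 discovery date.
Adding the 6 months base period to February 26, 2021 gives a deadline of August 26, 2021, before any tolling.
The May 18, 2021 filing precedes the August 26, 2021 deadline; the claim is timely.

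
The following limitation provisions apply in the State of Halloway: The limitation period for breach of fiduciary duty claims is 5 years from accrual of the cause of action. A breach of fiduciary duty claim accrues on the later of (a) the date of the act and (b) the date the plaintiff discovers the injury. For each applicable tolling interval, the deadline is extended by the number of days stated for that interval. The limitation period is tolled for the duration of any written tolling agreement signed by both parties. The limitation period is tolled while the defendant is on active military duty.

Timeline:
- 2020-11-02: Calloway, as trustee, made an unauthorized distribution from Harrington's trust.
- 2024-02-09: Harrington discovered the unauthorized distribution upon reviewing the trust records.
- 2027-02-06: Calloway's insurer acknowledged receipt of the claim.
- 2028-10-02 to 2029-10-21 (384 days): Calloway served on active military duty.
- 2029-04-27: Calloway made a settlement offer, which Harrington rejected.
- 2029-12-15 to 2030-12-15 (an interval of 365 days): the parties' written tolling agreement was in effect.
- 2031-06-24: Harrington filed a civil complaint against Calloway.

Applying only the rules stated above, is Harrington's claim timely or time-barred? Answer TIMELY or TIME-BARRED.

TIME-BARRED

The claim accrued on 2024-02-09 — the later of the 2020-11-02 act and the 2024-02-09 discovery.
5 years from 2024-02-09 is 2029-02-09.
The period was tolled for 384 days by the defendant's active military service (2028-10-02 to 2029-10-21), pushing the deadline to 2030-02-28.
Because the written tolling agreement ran from 2029-12-15 to 2030-12-15, the deadline is extended by 365 days to 2031-02-28.
None of the other events listed affects the running of the period under the stated rules.
Filing on 2031-06-24 missed the 2031-02-28 deadline — the action is time-barred.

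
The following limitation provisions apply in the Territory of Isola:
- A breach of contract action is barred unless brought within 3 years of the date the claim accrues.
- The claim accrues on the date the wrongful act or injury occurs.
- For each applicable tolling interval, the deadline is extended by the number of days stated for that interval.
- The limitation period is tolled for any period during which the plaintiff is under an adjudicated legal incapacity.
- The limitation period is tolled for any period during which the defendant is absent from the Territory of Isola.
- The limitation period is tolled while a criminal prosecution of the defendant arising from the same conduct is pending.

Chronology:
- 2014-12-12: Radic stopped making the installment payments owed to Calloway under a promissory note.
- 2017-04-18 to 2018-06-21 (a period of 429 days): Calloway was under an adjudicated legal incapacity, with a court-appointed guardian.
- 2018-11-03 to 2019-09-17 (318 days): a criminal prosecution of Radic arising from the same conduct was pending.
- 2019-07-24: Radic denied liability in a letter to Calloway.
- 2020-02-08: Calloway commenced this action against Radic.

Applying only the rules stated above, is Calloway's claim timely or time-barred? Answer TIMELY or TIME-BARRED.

TIME-BARRED

The limitation period began to run on 2014-12-12.
Adding the 3 years base period to 2014-12-12 gives a deadline of 2017-12-12, before any tolling.
Because the plaintiff's legal incapacity ran from 2017-04-18 to 2018-06-21, the deadline is extended by 429 days to 2019-02-14.
Because the pending criminal prosecution ran from 2018-11-03 to 2019-09-17, the deadline is extended by 318 days to 2019-12-29.
Nothing else in the chronology tolls or restarts the period.
Filing on 2020-02-08 missed the 2019-12-29 deadline — the action is time-barred.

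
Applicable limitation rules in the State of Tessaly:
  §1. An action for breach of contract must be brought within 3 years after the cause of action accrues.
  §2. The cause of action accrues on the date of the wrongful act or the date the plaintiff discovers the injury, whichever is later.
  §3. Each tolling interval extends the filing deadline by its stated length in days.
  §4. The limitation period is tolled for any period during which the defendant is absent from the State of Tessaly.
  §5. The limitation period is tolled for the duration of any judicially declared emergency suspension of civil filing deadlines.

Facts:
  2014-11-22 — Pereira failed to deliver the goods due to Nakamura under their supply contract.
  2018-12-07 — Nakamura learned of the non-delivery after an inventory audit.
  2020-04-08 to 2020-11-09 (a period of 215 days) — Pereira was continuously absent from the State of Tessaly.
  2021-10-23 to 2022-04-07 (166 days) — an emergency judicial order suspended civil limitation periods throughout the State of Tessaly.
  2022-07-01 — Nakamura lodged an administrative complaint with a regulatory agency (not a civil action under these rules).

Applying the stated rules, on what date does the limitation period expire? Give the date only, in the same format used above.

2022-12-23

Because discovery on 2018-12-07 post-dates the 2014-11-22 act, accrual under the later-of rule falls on 2018-12-07.
The untolled deadline — 3 years after 2018-12-07 — is 2021-12-07.
The period was tolled for 215 days by the defendant's absence from the jurisdiction (2020-04-08 to 2020-11-09), pushing the deadline to 2022-07-10.
The emergency suspension of filing deadlines from 2021-10-23 to 2022-04-07 tolled the period for 166 days, extending the deadline to 2022-12-23.
The other events in the timeline have no effect on the limitation period under the stated rules.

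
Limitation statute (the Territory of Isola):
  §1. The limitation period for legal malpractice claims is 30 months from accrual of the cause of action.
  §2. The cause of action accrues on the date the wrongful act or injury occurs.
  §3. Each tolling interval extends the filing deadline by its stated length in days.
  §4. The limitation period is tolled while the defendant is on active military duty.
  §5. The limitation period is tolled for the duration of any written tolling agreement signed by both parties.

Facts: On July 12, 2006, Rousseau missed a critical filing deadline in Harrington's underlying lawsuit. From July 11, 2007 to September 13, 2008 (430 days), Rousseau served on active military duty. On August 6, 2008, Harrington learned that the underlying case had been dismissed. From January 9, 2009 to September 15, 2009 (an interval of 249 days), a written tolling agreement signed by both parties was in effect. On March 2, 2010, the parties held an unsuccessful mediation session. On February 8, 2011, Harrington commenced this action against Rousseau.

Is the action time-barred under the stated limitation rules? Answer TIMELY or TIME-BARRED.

TIME-BARRED

Accrual is governed by the date of the act, so the period began to run on July 12, 2006; the later discovery on August 6, 2008 is irrelevant under the stated rule.
30 months from July 12, 2006 is January 12, 2009.
Because the defendant's active military service ran from July 11, 2007 to September 13, 2008, the deadline is extended by 430 days to March 18, 2010.
The written tolling agreement from January 9, 2009 to September 15, 2009 tolled the period for 249 days, extending the deadline to November 22, 2010.
Nothing else in the chronology tolls or restarts the period.
Harrington filed on February 8, 2011, after the November 22, 2010 deadline, so the action is time-barred.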